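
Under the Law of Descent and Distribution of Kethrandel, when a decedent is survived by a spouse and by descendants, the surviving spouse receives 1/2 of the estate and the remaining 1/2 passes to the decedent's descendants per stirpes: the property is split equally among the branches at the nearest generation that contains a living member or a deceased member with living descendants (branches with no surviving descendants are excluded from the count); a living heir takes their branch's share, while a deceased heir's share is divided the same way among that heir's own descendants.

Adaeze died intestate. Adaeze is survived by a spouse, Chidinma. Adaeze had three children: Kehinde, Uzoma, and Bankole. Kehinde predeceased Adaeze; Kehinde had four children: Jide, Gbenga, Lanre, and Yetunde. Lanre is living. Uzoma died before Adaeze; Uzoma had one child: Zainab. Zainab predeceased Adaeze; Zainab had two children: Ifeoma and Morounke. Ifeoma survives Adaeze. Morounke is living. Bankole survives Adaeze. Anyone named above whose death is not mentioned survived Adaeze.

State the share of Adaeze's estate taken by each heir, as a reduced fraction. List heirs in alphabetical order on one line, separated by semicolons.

Chidinma, as surviving spouse, takes 1/2.
The remaining 1/2 passes to Adaeze's descendants per stirpes.
The 1/2 is divided into 3 equal shares of 1/6 among Kehinde, Uzoma, Bankole.
Kehinde predeceased; the 1/6 allotted to Kehinde's branch passes to Kehinde's issue by representation.
The 1/6 is divided into 4 equal shares of 1/24 among Jide, Gbenga, Lanre, Yetunde.
Jide is living and takes 1/24.
Gbenga is living and takes 1/24.
Lanre is living and takes 1/24.
Yetunde is living and takes 1/24.
Uzoma predeceased; the 1/6 allotted to Uzoma's branch passes to Uzoma's issue by representation.
Zainab's line is the sole branch at this level, so the full 1/6 passes to Zainab's issue by representation.
The 1/6 is divided into 2 equal shares of 1/12 among Ifeoma, Morounke.
Ifeoma is living and takes 1/12.
Morounke is living and takes 1/12.
Bankole is living and takes 1/6.

Bankole 1/6; Chidinma 1/2; Gbenga 1/24; Ifeoma 1/12; Jide 1/24; Lanre 1/24; Morounke 1/12; Yetunde 1/24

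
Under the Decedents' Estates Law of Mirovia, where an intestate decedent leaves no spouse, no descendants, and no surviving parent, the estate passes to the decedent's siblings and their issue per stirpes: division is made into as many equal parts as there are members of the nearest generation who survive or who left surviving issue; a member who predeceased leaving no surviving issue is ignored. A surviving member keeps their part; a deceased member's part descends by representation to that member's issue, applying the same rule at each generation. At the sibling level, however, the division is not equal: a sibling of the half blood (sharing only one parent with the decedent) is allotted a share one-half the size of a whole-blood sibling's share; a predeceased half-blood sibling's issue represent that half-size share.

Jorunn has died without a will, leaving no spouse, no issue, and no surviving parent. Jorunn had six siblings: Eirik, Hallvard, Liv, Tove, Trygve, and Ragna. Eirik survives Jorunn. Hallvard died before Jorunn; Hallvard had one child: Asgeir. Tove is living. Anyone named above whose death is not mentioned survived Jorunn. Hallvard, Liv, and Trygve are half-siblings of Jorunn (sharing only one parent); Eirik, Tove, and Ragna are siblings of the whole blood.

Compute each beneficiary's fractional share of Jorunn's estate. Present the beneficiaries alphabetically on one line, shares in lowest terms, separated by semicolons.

Asgeir 1/9; Eirik 2/9; Liv 1/9; Ragna 2/9; Tove 2/9; Trygve 1/9

No spouse, descendants, or parent survives, so the estate passes to Jorunn's siblings per stirpes.
Half-blood siblings count for one-half the weight of whole-blood siblings at the initial division.
Dividing 1 in proportion to weights (total weight 9/2): Eirik (weight 1) → 2/9; Hallvard (weight 1/2) → 1/9; Liv (weight 1/2) → 1/9; Tove (weight 1) → 2/9; Trygve (weight 1/2) → 1/9; Ragna (weight 1) → 2/9.
Eirik is living and takes 2/9.
Hallvard predeceased; the 1/9 allotted to Hallvard's branch passes to Hallvard's issue by representation.
Asgeir is the sole taker at this level and receives the full 1/9.
Liv is living and takes 1/9.
Tove is living and takes 2/9.
Trygve is living and takes 1/9.
Ragna is living and takes 2/9.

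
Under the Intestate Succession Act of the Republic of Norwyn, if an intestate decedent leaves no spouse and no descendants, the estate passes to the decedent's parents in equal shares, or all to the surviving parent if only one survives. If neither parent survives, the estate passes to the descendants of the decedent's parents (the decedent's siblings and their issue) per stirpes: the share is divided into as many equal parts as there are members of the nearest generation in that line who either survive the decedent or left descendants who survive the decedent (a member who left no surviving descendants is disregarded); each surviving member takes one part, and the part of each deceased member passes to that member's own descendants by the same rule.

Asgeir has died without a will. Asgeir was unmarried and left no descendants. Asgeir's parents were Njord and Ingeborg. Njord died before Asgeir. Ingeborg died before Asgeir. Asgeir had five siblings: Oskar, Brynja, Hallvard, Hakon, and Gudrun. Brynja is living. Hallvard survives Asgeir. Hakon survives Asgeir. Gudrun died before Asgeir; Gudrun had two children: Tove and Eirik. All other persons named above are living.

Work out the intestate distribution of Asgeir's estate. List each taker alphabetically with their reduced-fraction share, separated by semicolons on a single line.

Neither parent survives and there are no descendants, so the estate passes to Asgeir's siblings and their issue per stirpes.
The estate is divided into 5 equal shares of 1/5 among Oskar, Brynja, Hallvard, Hakon, Gudrun.
Oskar is living and takes 1/5.
Brynja is living and takes 1/5.
Hallvard is living and takes 1/5.
Hakon is living and takes 1/5.
Gudrun predeceased; the 1/5 allotted to Gudrun's branch passes to Gudrun's issue by representation.
The 1/5 is divided into 2 equal shares of 1/10 among Tove, Eirik.
Tove is living and takes 1/10.
Eirik is living and takes 1/10.

Brynja 1/5; Eirik 1/10; Hakon 1/5; Hallvard 1/5; Oskar 1/5; Tove 1/10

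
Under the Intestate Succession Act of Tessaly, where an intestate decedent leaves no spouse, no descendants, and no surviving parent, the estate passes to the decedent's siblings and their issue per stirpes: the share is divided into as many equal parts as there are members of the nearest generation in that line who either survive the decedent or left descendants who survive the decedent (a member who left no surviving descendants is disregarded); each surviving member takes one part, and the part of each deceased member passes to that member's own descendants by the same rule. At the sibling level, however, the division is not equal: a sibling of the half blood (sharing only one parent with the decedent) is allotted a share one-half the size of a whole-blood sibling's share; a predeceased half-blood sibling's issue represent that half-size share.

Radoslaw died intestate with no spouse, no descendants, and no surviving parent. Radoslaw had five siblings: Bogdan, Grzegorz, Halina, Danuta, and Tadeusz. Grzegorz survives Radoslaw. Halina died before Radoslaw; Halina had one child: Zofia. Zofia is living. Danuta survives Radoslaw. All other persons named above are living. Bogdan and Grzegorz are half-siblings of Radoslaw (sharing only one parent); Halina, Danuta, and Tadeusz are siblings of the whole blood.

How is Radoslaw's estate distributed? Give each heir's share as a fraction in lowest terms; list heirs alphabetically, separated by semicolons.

No spouse, descendants, or parent survives, so the estate passes to Radoslaw's siblings per stirpes.
Half-blood siblings count for one-half the weight of whole-blood siblings at the initial division.
Dividing 1 in proportion to weights (total weight 4): Bogdan (weight 1/2) → 1/8; Grzegorz (weight 1/2) → 1/8; Halina (weight 1) → 1/4; Danuta (weight 1) → 1/4; Tadeusz (weight 1) → 1/4.
Bogdan is living and takes 1/8.
Grzegorz is living and takes 1/8.
Halina predeceased; the 1/4 allotted to Halina's branch passes to Halina's issue by representation.
Zofia is the sole taker at this level and receives the full 1/4.
Danuta is living and takes 1/4.
Tadeusz is living and takes 1/4.

Bogdan 1/8; Danuta 1/4; Grzegorz 1/8; Tadeusz 1/4; Zofia 1/4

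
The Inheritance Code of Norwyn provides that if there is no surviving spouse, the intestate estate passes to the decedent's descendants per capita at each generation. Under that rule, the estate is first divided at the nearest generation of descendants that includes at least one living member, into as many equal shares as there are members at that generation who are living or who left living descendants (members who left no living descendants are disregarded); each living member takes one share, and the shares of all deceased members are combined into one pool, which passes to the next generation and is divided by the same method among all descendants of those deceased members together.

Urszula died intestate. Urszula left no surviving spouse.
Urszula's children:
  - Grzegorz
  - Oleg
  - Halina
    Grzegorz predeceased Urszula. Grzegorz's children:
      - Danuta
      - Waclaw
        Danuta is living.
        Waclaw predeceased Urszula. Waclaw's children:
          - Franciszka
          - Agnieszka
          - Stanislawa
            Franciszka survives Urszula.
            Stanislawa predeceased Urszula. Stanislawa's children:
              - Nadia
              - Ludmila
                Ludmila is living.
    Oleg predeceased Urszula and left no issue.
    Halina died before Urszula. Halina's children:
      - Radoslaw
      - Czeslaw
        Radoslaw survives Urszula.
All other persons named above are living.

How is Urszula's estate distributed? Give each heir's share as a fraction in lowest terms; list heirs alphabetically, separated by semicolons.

Agnieszka 1/12; Czeslaw 1/4; Danuta 1/4; Franciszka 1/12; Ludmila 1/24; Nadia 1/24; Radoslaw 1/4

There is no surviving spouse, so the entire estate passes to Urszula's descendants per capita at each generation.
No one at generation 1 (Grzegorz, Halina) is living; moving to the next generation.
At generation 2 (Danuta, Waclaw, Radoslaw, Czeslaw) there are 4 shares of (1)/4 = 1/4 each.
Living: Danuta, Radoslaw, and Czeslaw — each takes 1/4.
Deceased: Waclaw. That 1/4 share is carried to generation 3.
At generation 3 (Franciszka, Agnieszka, Stanislawa) there are 3 shares of (1/4)/3 = 1/12 each.
Living: Franciszka and Agnieszka — each takes 1/12.
Deceased: Stanislawa. That 1/12 share is carried to generation 4.
At generation 4 (Nadia, Ludmila) there are 2 shares of (1/12)/2 = 1/24 each.
Living: Nadia and Ludmila — each takes 1/24.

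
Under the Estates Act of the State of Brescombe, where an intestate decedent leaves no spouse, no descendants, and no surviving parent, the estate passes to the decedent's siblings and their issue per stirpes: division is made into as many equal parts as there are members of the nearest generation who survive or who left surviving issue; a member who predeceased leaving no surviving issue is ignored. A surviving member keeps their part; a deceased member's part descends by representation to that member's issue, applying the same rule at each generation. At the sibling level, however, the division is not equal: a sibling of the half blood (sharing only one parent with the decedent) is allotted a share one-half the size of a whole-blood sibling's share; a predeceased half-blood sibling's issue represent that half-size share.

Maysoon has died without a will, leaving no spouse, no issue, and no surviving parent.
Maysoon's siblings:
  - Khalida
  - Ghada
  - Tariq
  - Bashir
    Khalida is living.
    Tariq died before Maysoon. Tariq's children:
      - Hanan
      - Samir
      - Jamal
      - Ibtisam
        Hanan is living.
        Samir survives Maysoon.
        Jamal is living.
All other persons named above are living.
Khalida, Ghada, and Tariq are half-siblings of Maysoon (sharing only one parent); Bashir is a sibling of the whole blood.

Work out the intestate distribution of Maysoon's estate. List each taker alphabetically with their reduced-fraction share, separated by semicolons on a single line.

Bashir 2/5; Ghada 1/5; Hanan 1/20; Ibtisam 1/20; Jamal 1/20; Khalida 1/5; Samir 1/20

No spouse, descendants, or parent survives, so the estate passes to Maysoon's siblings per stirpes.
Half-blood siblings count for one-half the weight of whole-blood siblings at the initial division.
Dividing 1 in proportion to weights (total weight 5/2): Khalida (weight 1/2) → 1/5; Ghada (weight 1/2) → 1/5; Tariq (weight 1/2) → 1/5; Bashir (weight 1) → 2/5.
Khalida is living and takes 1/5.
Ghada is living and takes 1/5.
Tariq predeceased; the 1/5 allotted to Tariq's branch passes to Tariq's issue by representation.
The 1/5 is divided into 4 equal shares of 1/20 among Hanan, Samir, Jamal, Ibtisam.
Hanan is living and takes 1/20.
Samir is living and takes 1/20.
Jamal is living and takes 1/20.
Ibtisam is living and takes 1/20.
Bashir is living and takes 2/5.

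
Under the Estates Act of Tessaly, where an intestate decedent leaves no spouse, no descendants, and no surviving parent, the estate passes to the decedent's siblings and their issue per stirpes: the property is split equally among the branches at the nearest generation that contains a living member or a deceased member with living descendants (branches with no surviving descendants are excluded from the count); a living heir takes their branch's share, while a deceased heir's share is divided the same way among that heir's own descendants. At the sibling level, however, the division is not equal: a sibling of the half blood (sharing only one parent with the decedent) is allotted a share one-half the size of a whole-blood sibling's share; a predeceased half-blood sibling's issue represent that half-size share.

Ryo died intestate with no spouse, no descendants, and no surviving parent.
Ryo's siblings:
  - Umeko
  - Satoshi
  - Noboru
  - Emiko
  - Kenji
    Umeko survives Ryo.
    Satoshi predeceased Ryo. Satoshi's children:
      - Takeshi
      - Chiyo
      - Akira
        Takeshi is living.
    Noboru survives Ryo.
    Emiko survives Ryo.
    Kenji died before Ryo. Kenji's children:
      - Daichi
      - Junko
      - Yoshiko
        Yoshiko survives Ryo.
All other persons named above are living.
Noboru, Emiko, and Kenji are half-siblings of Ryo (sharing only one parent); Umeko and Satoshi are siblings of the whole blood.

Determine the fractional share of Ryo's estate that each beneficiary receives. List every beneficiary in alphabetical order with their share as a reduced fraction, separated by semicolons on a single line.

Akira 2/21; Chiyo 2/21; Daichi 1/21; Emiko 1/7; Junko 1/21; Noboru 1/7; Takeshi 2/21; Umeko 2/7; Yoshiko 1/21

No spouse, descendants, or parent survives, so the estate passes to Ryo's siblings per stirpes.
Half-blood siblings count for one-half the weight of whole-blood siblings at the initial division.
Dividing 1 in proportion to weights (total weight 7/2): Umeko (weight 1) → 2/7; Satoshi (weight 1) → 2/7; Noboru (weight 1/2) → 1/7; Emiko (weight 1/2) → 1/7; Kenji (weight 1/2) → 1/7.
Umeko is living and takes 2/7.
Satoshi predeceased; the 2/7 allotted to Satoshi's branch passes to Satoshi's issue by representation.
The 2/7 is divided into 3 equal shares of 2/21 among Takeshi, Chiyo, Akira.
Takeshi is living and takes 2/21.
Chiyo is living and takes 2/21.
Akira is living and takes 2/21.
Noboru is living and takes 1/7.
Emiko is living and takes 1/7.
Kenji predeceased; the 1/7 allotted to Kenji's branch passes to Kenji's issue by representation.
The 1/7 is divided into 3 equal shares of 1/21 among Daichi, Junko, Yoshiko.
Daichi is living and takes 1/21.
Junko is living and takes 1/21.
Yoshiko is living and takes 1/21.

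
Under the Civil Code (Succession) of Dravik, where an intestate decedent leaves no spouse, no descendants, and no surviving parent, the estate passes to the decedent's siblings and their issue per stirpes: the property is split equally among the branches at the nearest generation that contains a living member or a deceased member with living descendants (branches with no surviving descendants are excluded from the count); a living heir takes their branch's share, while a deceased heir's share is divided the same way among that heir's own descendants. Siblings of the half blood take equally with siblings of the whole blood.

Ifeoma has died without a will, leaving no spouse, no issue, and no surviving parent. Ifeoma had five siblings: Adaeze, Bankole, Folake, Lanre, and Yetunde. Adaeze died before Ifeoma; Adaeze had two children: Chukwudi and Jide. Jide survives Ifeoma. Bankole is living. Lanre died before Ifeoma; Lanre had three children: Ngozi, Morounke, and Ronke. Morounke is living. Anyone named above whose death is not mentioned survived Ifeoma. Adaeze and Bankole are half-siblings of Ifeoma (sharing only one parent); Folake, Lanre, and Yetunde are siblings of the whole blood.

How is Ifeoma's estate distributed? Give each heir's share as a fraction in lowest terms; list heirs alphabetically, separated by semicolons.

Bankole 1/5; Chukwudi 1/10; Folake 1/5; Jide 1/10; Morounke 1/15; Ngozi 1/15; Ronke 1/15; Yetunde 1/5

No spouse, descendants, or parent survives, so the estate passes to Ifeoma's siblings per stirpes.
Half-blood and whole-blood siblings take equally under the stated rule.
The estate is divided into 5 equal shares of 1/5 among Adaeze, Bankole, Folake, Lanre, Yetunde.
Adaeze predeceased; the 1/5 allotted to Adaeze's branch passes to Adaeze's issue by representation.
The 1/5 is divided into 2 equal shares of 1/10 among Chukwudi, Jide.
Chukwudi is living and takes 1/10.
Jide is living and takes 1/10.
Bankole is living and takes 1/5.
Folake is living and takes 1/5.
Lanre predeceased; the 1/5 allotted to Lanre's branch passes to Lanre's issue by representation.
The 1/5 is divided into 3 equal shares of 1/15 among Ngozi, Morounke, Ronke.
Ngozi is living and takes 1/15.
Morounke is living and takes 1/15.
Ronke is living and takes 1/15.
Yetunde is living and takes 1/5.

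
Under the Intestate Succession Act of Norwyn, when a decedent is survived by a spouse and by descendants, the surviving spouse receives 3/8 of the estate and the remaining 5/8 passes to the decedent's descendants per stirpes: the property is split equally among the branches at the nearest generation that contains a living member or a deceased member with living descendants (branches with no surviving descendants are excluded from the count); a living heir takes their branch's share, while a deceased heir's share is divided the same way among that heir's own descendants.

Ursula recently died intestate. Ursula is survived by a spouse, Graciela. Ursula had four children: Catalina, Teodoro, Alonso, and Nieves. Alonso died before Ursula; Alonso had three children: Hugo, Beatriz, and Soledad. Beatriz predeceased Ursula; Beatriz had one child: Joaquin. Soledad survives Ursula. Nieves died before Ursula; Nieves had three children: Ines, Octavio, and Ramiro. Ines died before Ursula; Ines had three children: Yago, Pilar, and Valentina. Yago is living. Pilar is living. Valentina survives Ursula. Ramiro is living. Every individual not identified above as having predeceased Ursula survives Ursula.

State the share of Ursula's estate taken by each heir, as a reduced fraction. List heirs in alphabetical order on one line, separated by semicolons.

Graciela, as surviving spouse, takes 3/8.
The remaining 5/8 passes to Ursula's descendants per stirpes.
The 5/8 is divided into 4 equal shares of 5/32 among Catalina, Teodoro, Alonso, Nieves.
Catalina is living and takes 5/32.
Teodoro is living and takes 5/32.
Alonso predeceased; the 5/32 allotted to Alonso's branch passes to Alonso's issue by representation.
The 5/32 is divided into 3 equal shares of 5/96 among Hugo, Beatriz, Soledad.
Hugo is living and takes 5/96.
Beatriz predeceased; the 5/96 allotted to Beatriz's branch passes to Beatriz's issue by representation.
Joaquin is the sole taker at this level and receives the full 5/96.
Soledad is living and takes 5/96.
Nieves predeceased; the 5/32 allotted to Nieves's branch passes to Nieves's issue by representation.
The 5/32 is divided into 3 equal shares of 5/96 among Ines, Octavio, Ramiro.
Ines predeceased; the 5/96 allotted to Ines's branch passes to Ines's issue by representation.
The 5/96 is divided into 3 equal shares of 5/288 among Yago, Pilar, Valentina.
Yago is living and takes 5/288.
Pilar is living and takes 5/288.
Valentina is living and takes 5/288.
Octavio is living and takes 5/96.
Ramiro is living and takes 5/96.

Catalina 5/32; Graciela 3/8; Hugo 5/96; Joaquin 5/96; Octavio 5/96; Pilar 5/288; Ramiro 5/96; Soledad 5/96; Teodoro 5/32; Valentina 5/288; Yago 5/288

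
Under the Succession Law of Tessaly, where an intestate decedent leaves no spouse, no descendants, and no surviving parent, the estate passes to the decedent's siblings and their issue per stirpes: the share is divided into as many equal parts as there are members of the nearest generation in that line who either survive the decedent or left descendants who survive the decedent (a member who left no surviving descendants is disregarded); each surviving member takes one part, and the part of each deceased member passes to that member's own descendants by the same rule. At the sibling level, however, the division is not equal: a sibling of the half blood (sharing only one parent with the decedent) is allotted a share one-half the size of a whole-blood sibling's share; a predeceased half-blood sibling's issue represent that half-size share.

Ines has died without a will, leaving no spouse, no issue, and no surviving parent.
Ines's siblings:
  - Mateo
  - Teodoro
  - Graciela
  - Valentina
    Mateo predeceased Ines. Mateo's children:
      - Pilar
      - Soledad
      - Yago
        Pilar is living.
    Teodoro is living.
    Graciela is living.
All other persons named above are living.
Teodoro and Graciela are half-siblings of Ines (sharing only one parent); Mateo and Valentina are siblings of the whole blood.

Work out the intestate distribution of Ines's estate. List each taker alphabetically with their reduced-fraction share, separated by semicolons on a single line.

No spouse, descendants, or parent survives, so the estate passes to Ines's siblings per stirpes.
Half-blood siblings count for one-half the weight of whole-blood siblings at the initial division.
Dividing 1 in proportion to weights (total weight 3): Mateo (weight 1) → 1/3; Teodoro (weight 1/2) → 1/6; Graciela (weight 1/2) → 1/6; Valentina (weight 1) → 1/3.
Mateo predeceased; the 1/3 allotted to Mateo's branch passes to Mateo's issue by representation.
The 1/3 is divided into 3 equal shares of 1/9 among Pilar, Soledad, Yago.
Pilar is living and takes 1/9.
Soledad is living and takes 1/9.
Yago is living and takes 1/9.
Teodoro is living and takes 1/6.
Graciela is living and takes 1/6.
Valentina is living and takes 1/3.

Graciela 1/6; Pilar 1/9; Soledad 1/9; Teodoro 1/6; Valentina 1/3; Yago 1/9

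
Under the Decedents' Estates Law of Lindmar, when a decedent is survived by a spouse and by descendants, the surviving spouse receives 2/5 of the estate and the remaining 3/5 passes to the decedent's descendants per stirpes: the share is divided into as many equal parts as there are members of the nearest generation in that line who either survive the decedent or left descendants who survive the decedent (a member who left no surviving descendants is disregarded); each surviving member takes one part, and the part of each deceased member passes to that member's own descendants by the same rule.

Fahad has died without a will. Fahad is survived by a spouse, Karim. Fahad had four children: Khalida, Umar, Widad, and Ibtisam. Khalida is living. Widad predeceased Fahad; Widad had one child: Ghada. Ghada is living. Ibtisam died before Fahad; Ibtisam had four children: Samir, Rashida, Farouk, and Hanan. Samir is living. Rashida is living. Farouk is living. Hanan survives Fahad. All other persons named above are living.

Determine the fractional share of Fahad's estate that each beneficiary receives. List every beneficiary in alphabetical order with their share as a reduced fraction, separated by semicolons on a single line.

Farouk 3/80; Ghada 3/20; Hanan 3/80; Karim 2/5; Khalida 3/20; Rashida 3/80; Samir 3/80; Umar 3/20

Karim, as surviving spouse, takes 2/5.
The remaining 3/5 passes to Fahad's descendants per stirpes.
The 3/5 is divided into 4 equal shares of 3/20 among Khalida, Umar, Widad, Ibtisam.
Khalida is living and takes 3/20.
Umar is living and takes 3/20.
Widad predeceased; the 3/20 allotted to Widad's branch passes to Widad's issue by representation.
Ghada is the sole taker at this level and receives the full 3/20.
Ibtisam predeceased; the 3/20 allotted to Ibtisam's branch passes to Ibtisam's issue by representation.
The 3/20 is divided into 4 equal shares of 3/80 among Samir, Rashida, Farouk, Hanan.
Samir is living and takes 3/80.
Rashida is living and takes 3/80.
Farouk is living and takes 3/80.
Hanan is living and takes 3/80.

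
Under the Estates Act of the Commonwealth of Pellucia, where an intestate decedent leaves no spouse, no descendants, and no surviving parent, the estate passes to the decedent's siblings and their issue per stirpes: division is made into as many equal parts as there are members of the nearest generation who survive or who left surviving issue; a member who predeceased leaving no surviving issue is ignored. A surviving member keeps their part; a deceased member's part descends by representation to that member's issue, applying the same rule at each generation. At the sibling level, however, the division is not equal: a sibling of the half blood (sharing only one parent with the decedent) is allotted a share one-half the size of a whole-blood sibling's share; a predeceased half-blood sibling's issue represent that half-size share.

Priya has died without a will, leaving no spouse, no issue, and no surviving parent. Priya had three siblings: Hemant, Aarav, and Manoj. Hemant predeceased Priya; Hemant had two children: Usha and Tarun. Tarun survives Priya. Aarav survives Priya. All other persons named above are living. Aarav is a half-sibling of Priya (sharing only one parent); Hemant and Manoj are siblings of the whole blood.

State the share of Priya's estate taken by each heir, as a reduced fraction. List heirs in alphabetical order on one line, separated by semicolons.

Aarav 1/5; Manoj 2/5; Tarun 1/5; Usha 1/5

No spouse, descendants, or parent survives, so the estate passes to Priya's siblings per stirpes.
Half-blood siblings count for one-half the weight of whole-blood siblings at the initial division.
Dividing 1 in proportion to weights (total weight 5/2): Hemant (weight 1) → 2/5; Aarav (weight 1/2) → 1/5; Manoj (weight 1) → 2/5.
Hemant predeceased; the 2/5 allotted to Hemant's branch passes to Hemant's issue by representation.
The 2/5 is divided into 2 equal shares of 1/5 among Usha, Tarun.
Usha is living and takes 1/5.
Tarun is living and takes 1/5.
Aarav is living and takes 1/5.
Manoj is living and takes 2/5.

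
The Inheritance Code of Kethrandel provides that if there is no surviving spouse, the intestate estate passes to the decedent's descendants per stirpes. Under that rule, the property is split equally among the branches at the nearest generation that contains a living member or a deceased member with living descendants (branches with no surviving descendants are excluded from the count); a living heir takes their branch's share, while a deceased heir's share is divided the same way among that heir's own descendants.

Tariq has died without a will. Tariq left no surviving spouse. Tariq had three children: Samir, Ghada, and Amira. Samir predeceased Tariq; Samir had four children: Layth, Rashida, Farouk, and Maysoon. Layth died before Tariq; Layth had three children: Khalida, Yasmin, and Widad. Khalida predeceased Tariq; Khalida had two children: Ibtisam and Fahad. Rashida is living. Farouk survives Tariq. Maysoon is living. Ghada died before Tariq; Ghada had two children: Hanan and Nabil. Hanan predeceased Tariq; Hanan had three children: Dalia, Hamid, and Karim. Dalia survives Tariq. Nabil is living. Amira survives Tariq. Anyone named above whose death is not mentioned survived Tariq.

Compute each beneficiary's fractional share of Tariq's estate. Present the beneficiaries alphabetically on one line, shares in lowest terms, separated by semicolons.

Amira 1/3; Dalia 1/18; Fahad 1/72; Farouk 1/12; Hamid 1/18; Ibtisam 1/72; Karim 1/18; Maysoon 1/12; Nabil 1/6; Rashida 1/12; Widad 1/36; Yasmin 1/36

There is no surviving spouse, so the entire estate passes to Tariq's descendants per stirpes.
The estate is divided into 3 equal shares of 1/3 among Samir, Ghada, Amira.
Samir predeceased; the 1/3 allotted to Samir's branch passes to Samir's issue by representation.
The 1/3 is divided into 4 equal shares of 1/12 among Layth, Rashida, Farouk, Maysoon.
Layth predeceased; the 1/12 allotted to Layth's branch passes to Layth's issue by representation.
The 1/12 is divided into 3 equal shares of 1/36 among Khalida, Yasmin, Widad.
Khalida predeceased; the 1/36 allotted to Khalida's branch passes to Khalida's issue by representation.
The 1/36 is divided into 2 equal shares of 1/72 among Ibtisam, Fahad.
Ibtisam is living and takes 1/72.
Fahad is living and takes 1/72.
Yasmin is living and takes 1/36.
Widad is living and takes 1/36.
Rashida is living and takes 1/12.
Farouk is living and takes 1/12.
Maysoon is living and takes 1/12.
Ghada predeceased; the 1/3 allotted to Ghada's branch passes to Ghada's issue by representation.
The 1/3 is divided into 2 equal shares of 1/6 among Hanan, Nabil.
Hanan predeceased; the 1/6 allotted to Hanan's branch passes to Hanan's issue by representation.
The 1/6 is divided into 3 equal shares of 1/18 among Dalia, Hamid, Karim.
Dalia is living and takes 1/18.
Hamid is living and takes 1/18.
Karim is living and takes 1/18.
Nabil is living and takes 1/6.
Amira is living and takes 1/3.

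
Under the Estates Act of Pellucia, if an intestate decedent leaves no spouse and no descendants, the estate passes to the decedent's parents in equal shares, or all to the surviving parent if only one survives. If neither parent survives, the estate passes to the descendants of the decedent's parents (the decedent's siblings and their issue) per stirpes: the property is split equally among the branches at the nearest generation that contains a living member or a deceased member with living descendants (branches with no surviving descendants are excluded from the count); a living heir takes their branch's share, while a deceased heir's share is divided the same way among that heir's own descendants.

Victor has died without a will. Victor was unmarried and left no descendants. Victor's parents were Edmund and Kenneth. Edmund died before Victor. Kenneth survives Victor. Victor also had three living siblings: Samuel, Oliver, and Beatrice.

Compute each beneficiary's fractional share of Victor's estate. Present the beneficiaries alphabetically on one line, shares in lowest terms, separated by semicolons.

Kenneth 1

Only one parent, Kenneth, survives, so Kenneth takes the entire estate. The siblings take nothing because a surviving parent has priority.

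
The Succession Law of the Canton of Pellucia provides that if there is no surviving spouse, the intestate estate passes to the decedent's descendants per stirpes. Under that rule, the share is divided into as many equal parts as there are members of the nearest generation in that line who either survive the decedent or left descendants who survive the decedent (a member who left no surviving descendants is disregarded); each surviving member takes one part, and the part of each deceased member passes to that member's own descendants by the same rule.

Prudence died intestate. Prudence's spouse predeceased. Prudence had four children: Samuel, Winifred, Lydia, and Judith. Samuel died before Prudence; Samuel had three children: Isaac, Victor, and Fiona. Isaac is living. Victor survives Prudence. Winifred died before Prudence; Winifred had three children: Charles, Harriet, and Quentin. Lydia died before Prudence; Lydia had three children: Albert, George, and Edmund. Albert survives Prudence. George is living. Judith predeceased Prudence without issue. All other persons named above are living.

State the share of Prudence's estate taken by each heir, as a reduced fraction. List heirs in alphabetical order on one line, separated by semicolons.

There is no surviving spouse, so the entire estate passes to Prudence's descendants per stirpes.
Judith left no surviving issue, so that branch lapses and is disregarded.
The estate is divided into 3 equal shares of 1/3 among Samuel, Winifred, Lydia.
Samuel predeceased; the 1/3 allotted to Samuel's branch passes to Samuel's issue by representation.
The 1/3 is divided into 3 equal shares of 1/9 among Isaac, Victor, Fiona.
Isaac is living and takes 1/9.
Victor is living and takes 1/9.
Fiona is living and takes 1/9.
Winifred predeceased; the 1/3 allotted to Winifred's branch passes to Winifred's issue by representation.
The 1/3 is divided into 3 equal shares of 1/9 among Charles, Harriet, Quentin.
Charles is living and takes 1/9.
Harriet is living and takes 1/9.
Quentin is living and takes 1/9.
Lydia predeceased; the 1/3 allotted to Lydia's branch passes to Lydia's issue by representation.
The 1/3 is divided into 3 equal shares of 1/9 among Albert, George, Edmund.
Albert is living and takes 1/9.
George is living and takes 1/9.
Edmund is living and takes 1/9.

Albert 1/9; Charles 1/9; Edmund 1/9; Fiona 1/9; George 1/9; Harriet 1/9; Isaac 1/9; Quentin 1/9; Victor 1/9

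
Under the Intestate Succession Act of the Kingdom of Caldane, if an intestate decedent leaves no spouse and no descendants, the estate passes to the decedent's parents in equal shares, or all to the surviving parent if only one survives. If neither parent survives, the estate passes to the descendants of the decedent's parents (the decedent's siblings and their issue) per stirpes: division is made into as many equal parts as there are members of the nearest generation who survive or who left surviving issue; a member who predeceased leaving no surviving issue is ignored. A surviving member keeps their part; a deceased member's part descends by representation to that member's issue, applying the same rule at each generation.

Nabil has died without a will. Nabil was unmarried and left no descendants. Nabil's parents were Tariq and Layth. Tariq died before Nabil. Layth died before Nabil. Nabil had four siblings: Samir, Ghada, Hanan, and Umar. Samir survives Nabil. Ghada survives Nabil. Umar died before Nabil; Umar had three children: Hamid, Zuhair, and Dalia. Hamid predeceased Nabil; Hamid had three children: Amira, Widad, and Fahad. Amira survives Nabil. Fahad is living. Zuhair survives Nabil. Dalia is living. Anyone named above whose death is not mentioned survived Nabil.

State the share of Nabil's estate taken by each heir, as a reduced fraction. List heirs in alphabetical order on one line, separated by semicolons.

Amira 1/36; Dalia 1/12; Fahad 1/36; Ghada 1/4; Hanan 1/4; Samir 1/4; Widad 1/36; Zuhair 1/12

Neither parent survives and there are no descendants, so the estate passes to Nabil's siblings and their issue per stirpes.
The estate is divided into 4 equal shares of 1/4 among Samir, Ghada, Hanan, Umar.
Samir is living and takes 1/4.
Ghada is living and takes 1/4.
Hanan is living and takes 1/4.
Umar predeceased; the 1/4 allotted to Umar's branch passes to Umar's issue by representation.
The 1/4 is divided into 3 equal shares of 1/12 among Hamid, Zuhair, Dalia.
Hamid predeceased; the 1/12 allotted to Hamid's branch passes to Hamid's issue by representation.
The 1/12 is divided into 3 equal shares of 1/36 among Amira, Widad, Fahad.
Amira is living and takes 1/36.
Widad is living and takes 1/36.
Fahad is living and takes 1/36.
Zuhair is living and takes 1/12.
Dalia is living and takes 1/12.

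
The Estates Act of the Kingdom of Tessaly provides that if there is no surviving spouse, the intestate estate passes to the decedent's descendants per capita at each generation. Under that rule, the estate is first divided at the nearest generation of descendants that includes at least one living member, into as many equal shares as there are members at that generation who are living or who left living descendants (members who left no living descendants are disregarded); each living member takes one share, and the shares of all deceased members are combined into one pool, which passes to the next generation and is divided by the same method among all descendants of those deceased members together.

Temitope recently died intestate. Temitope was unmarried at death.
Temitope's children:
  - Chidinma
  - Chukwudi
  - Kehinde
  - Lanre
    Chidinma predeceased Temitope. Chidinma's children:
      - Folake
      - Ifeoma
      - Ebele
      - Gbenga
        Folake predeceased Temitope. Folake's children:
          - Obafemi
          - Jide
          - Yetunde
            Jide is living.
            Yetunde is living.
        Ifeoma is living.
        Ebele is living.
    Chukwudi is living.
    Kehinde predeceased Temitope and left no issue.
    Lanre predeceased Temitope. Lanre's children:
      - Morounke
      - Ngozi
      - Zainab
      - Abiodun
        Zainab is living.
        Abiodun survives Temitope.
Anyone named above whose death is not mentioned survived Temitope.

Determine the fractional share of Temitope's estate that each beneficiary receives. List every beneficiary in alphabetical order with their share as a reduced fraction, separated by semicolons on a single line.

Abiodun 1/12; Chukwudi 1/3; Ebele 1/12; Gbenga 1/12; Ifeoma 1/12; Jide 1/36; Morounke 1/12; Ngozi 1/12; Obafemi 1/36; Yetunde 1/36; Zainab 1/12

There is no surviving spouse, so the entire estate passes to Temitope's descendants per capita at each generation.
At generation 1 (Chidinma, Chukwudi, Lanre) there are 3 shares of (1)/3 = 1/3 each.
Living: Chukwudi — each takes 1/3.
Deceased: Chidinma and Lanre. Their combined 2/3 is pooled and carried to generation 2.
At generation 2 (Folake, Ifeoma, Ebele, Gbenga, Morounke, Ngozi, Zainab, Abiodun) there are 8 shares of (2/3)/8 = 1/12 each.
Living: Ifeoma, Ebele, Gbenga, Morounke, Ngozi, Zainab, and Abiodun — each takes 1/12.
Deceased: Folake. That 1/12 share is carried to generation 3.
At generation 3 (Obafemi, Jide, Yetunde) there are 3 shares of (1/12)/3 = 1/36 each.
Living: Obafemi, Jide, and Yetunde — each takes 1/36.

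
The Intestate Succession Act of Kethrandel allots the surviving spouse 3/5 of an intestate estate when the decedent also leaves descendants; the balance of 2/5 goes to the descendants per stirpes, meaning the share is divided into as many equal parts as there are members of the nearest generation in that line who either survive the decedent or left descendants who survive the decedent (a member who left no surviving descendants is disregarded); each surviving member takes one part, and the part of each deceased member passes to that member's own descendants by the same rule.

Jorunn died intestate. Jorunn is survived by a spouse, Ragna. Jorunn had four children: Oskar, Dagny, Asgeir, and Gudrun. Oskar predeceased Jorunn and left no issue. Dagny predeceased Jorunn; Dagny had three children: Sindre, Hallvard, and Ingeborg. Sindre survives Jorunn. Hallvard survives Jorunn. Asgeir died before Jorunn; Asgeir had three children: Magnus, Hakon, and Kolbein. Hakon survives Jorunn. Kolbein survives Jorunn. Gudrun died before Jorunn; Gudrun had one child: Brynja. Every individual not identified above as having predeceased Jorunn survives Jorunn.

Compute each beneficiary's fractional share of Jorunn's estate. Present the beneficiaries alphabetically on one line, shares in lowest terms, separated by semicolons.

Ragna, as surviving spouse, takes 3/5.
The remaining 2/5 passes to Jorunn's descendants per stirpes.
Oskar left no surviving issue, so that branch lapses and is disregarded.
The 2/5 is divided into 3 equal shares of 2/15 among Dagny, Asgeir, Gudrun.
Dagny predeceased; the 2/15 allotted to Dagny's branch passes to Dagny's issue by representation.
The 2/15 is divided into 3 equal shares of 2/45 among Sindre, Hallvard, Ingeborg.
Sindre is living and takes 2/45.
Hallvard is living and takes 2/45.
Ingeborg is living and takes 2/45.
Asgeir predeceased; the 2/15 allotted to Asgeir's branch passes to Asgeir's issue by representation.
The 2/15 is divided into 3 equal shares of 2/45 among Magnus, Hakon, Kolbein.
Magnus is living and takes 2/45.
Hakon is living and takes 2/45.
Kolbein is living and takes 2/45.
Gudrun predeceased; the 2/15 allotted to Gudrun's branch passes to Gudrun's issue by representation.
Brynja is the sole taker at this level and receives the full 2/15.

Brynja 2/15; Hakon 2/45; Hallvard 2/45; Ingeborg 2/45; Kolbein 2/45; Magnus 2/45; Ragna 3/5; Sindre 2/45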